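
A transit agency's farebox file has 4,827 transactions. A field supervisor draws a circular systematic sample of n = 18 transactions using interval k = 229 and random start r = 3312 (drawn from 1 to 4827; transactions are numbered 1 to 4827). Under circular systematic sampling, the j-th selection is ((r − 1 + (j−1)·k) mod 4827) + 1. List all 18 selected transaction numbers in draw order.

Selection 1: 3312
Selection 2: 3312 + 229 = 3541
Selection 3: 3541 + 229 = 3770
Selection 4: 3770 + 229 = 3999
Selection 5: 3999 + 229 = 4228
Selection 6: 4228 + 229 = 4457
Selection 7: 4457 + 229 = 4686
Selection 8: 4686 + 229 = 4915 → 4915 − 4827 = 88
Selection 9: 88 + 229 = 317
Selection 10: 317 + 229 = 546
Selection 11: 546 + 229 = 775
Selection 12: 775 + 229 = 1004
Selection 13: 1004 + 229 = 1233
Selection 14: 1233 + 229 = 1462
Selection 15: 1462 + 229 = 1691
Selection 16: 1691 + 229 = 1920
Selection 17: 1920 + 229 = 2149
Selection 18: 2149 + 229 = 2378

3312, 3541, 3770, 3999, 4228, 4457, 4686, 88, 317, 546, 775, 1004, 1233, 1462, 1691, 1920, 2149, 2378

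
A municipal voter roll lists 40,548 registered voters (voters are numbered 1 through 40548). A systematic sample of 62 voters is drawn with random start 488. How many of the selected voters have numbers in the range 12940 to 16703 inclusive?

5

k = 40548/62 = 654
First selection ≥ 12940: 488 + ⌈(12940−488)/654⌉·654 = 488 + 20×654 = 13568
Last selection ≤ 16703: 488 + ⌊(16703−488)/654⌋·654 = 488 + 24×654 = 16184
Count = 24 − 20 + 1 = 5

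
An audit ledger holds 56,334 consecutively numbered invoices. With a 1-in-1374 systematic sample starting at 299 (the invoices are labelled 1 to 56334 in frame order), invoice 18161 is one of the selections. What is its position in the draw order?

k = 1374
position = (18161 − 299)/1374 + 1 = 17862/1374 + 1 = 13 + 1 = 14

14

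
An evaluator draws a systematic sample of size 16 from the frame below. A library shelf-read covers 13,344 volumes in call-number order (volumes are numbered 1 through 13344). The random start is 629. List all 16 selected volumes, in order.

629, 1463, 2297, 3131, 3965, 4799, 5633, 6467, 7301, 8135, 8969, 9803, 10637, 11471, 12305, 13139

k = N/n = 13344/16 = 834
volume 1: 629
volume 2: 629 + 834 = 1463
volume 3: 1463 + 834 = 2297
volume 4: 2297 + 834 = 3131
volume 5: 3131 + 834 = 3965
volume 6: 3965 + 834 = 4799
volume 7: 4799 + 834 = 5633
volume 8: 5633 + 834 = 6467
volume 9: 6467 + 834 = 7301
volume 10: 7301 + 834 = 8135
volume 11: 8135 + 834 = 8969
volume 12: 8969 + 834 = 9803
volume 13: 9803 + 834 = 10637
volume 14: 10637 + 834 = 11471
volume 15: 11471 + 834 = 12305
volume 16: 12305 + 834 = 13139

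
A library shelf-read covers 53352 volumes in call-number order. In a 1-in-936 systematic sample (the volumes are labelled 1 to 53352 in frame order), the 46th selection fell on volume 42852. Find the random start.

k = 936
r = 42852 − (46−1)×936 = 42852 − 42120 = 732

732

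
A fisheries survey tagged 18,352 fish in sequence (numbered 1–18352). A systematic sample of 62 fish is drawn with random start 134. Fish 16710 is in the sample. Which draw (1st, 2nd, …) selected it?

k = 18352/62 = 296
position = (16710 − 134)/296 + 1 = 16576/296 + 1 = 56 + 1 = 57

57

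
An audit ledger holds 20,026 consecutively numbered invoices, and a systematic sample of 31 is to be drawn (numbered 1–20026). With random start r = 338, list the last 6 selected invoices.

k = N/n = 20026/31 = 646
26th selection = 338 + 25×646 = 16488
27th: 16488 + 646 = 17134
28th: 17134 + 646 = 17780
29th: 17780 + 646 = 18426
30th: 18426 + 646 = 19072
31st: 19072 + 646 = 19718

16488, 17134, 17780, 18426, 19072, 19718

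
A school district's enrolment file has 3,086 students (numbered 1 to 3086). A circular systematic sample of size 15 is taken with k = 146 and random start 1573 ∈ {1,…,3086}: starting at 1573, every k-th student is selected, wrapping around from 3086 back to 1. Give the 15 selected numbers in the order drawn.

Selection 1: 1573
Selection 2: 1573 + 146 = 1719
Selection 3: 1719 + 146 = 1865
Selection 4: 1865 + 146 = 2011
Selection 5: 2011 + 146 = 2157
Selection 6: 2157 + 146 = 2303
Selection 7: 2303 + 146 = 2449
Selection 8: 2449 + 146 = 2595
Selection 9: 2595 + 146 = 2741
Selection 10: 2741 + 146 = 2887
Selection 11: 2887 + 146 = 3033
Selection 12: 3033 + 146 = 3179 → 3179 − 3086 = 93
Selection 13: 93 + 146 = 239
Selection 14: 239 + 146 = 385
Selection 15: 385 + 146 = 531

1573, 1719, 1865, 2011, 2157, 2303, 2449, 2595, 2741, 2887, 3033, 93, 239, 385, 531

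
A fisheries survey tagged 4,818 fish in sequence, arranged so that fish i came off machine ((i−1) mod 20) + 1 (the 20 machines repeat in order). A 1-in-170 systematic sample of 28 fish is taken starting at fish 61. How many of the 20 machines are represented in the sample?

Consecutive selections differ by k = 170, so their machine numbers differ by 170 mod 20 = 10.
gcd(170, 20) = 10, so the sample visits 20/10 = 2 distinct residues mod 20.
Start 61 is machine 1; the machines hit are 1, 11.

2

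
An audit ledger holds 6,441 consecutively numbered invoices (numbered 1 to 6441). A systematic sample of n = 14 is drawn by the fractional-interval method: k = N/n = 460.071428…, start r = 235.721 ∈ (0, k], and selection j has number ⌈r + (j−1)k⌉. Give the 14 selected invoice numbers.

236, 696, 1156, 1616, 2077, 2537, 2997, 3457, 3917, 4377, 4837, 5297, 5757, 6217

j=1: r + 0k = 235.721 → ⌈·⌉ = 236
j=2: r + 1k = 695.792428… → ⌈·⌉ = 696
j=3: r + 2k = 1155.863857… → ⌈·⌉ = 1156
j=4: r + 3k = 1615.935285… → ⌈·⌉ = 1616
j=5: r + 4k = 2076.006714… → ⌈·⌉ = 2077
j=6: r + 5k = 2536.078142… → ⌈·⌉ = 2537
j=7: r + 6k = 2996.149571… → ⌈·⌉ = 2997
j=8: r + 7k = 3456.221 → ⌈·⌉ = 3457
j=9: r + 8k = 3916.292428… → ⌈·⌉ = 3917
j=10: r + 9k = 4376.363857… → ⌈·⌉ = 4377
j=11: r + 10k = 4836.435285… → ⌈·⌉ = 4837
j=12: r + 11k = 5296.506714… → ⌈·⌉ = 5297
j=13: r + 12k = 5756.578142… → ⌈·⌉ = 5757
j=14: r + 13k = 6216.649571… → ⌈·⌉ = 6217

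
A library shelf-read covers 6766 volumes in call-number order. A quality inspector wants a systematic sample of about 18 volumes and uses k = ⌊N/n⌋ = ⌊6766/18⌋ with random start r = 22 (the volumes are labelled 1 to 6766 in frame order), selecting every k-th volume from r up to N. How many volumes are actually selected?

k = ⌊6766/18⌋ = 375
Achieved size = ⌊(6766 − 22)/375⌋ + 1 = ⌊6744/375⌋ + 1 = 17 + 1 = 18
(last selection: 22 + 17×375 = 6397 ≤ 6766; next would be 6772 > 6766)

18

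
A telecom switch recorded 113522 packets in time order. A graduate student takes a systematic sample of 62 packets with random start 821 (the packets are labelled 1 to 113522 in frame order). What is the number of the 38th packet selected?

68568

k = 113522/62 = 1831
38th selection = r + (38−1)·k = 821 + 37×1831 = 821 + 67747 = 68568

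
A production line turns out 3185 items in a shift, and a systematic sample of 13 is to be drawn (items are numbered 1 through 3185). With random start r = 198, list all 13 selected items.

198, 443, 688, 933, 1178, 1423, 1668, 1913, 2158, 2403, 2648, 2893, 3138

k = N/n = 3185/13 = 245
item 1: 198
item 2: 198 + 245 = 443
item 3: 443 + 245 = 688
item 4: 688 + 245 = 933
item 5: 933 + 245 = 1178
item 6: 1178 + 245 = 1423
item 7: 1423 + 245 = 1668
item 8: 1668 + 245 = 1913
item 9: 1913 + 245 = 2158
item 10: 2158 + 245 = 2403
item 11: 2403 + 245 = 2648
item 12: 2648 + 245 = 2893
item 13: 2893 + 245 = 3138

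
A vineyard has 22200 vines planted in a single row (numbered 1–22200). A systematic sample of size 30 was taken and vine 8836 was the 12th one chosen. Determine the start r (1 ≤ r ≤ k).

k = 22200/30 = 740
r = 8836 − (12−1)×740 = 8836 − 8140 = 696

696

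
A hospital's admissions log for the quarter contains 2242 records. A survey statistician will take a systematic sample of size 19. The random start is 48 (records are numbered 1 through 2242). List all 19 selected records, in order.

48, 166, 284, 402, 520, 638, 756, 874, 992, 1110, 1228, 1346, 1464, 1582, 1700, 1818, 1936, 2054, 2172

k = N/n = 2242/19 = 118
record 1: 48
record 2: 48 + 118 = 166
record 3: 166 + 118 = 284
record 4: 284 + 118 = 402
record 5: 402 + 118 = 520
record 6: 520 + 118 = 638
record 7: 638 + 118 = 756
record 8: 756 + 118 = 874
record 9: 874 + 118 = 992
record 10: 992 + 118 = 1110
record 11: 1110 + 118 = 1228
record 12: 1228 + 118 = 1346
record 13: 1346 + 118 = 1464
record 14: 1464 + 118 = 1582
record 15: 1582 + 118 = 1700
record 16: 1700 + 118 = 1818
record 17: 1818 + 118 = 1936
record 18: 1936 + 118 = 2054
record 19: 2054 + 118 = 2172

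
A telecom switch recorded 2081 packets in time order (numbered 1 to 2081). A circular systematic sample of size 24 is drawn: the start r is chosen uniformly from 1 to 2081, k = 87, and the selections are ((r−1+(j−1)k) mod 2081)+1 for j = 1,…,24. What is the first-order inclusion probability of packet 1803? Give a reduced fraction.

For each position j, as r ranges over 1…2081 the j-th selection hits every packet exactly once, so packet 1803 is selected for exactly 24 of the 2081 starts.
Inclusion probability = 24/2081.

24/2081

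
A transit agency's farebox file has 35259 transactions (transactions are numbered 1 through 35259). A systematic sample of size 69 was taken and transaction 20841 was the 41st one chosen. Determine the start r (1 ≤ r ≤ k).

k = 35259/69 = 511
r = 20841 − (41−1)×511 = 20841 − 20440 = 401

401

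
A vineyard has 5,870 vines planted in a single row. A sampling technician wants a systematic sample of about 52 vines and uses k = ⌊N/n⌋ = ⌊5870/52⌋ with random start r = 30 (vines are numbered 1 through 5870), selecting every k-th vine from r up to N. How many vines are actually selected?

53

k = ⌊5870/52⌋ = 112
Achieved size = ⌊(5870 − 30)/112⌋ + 1 = ⌊5840/112⌋ + 1 = 52 + 1 = 53
(last selection: 30 + 52×112 = 5854 ≤ 5870; next would be 5966 > 5870)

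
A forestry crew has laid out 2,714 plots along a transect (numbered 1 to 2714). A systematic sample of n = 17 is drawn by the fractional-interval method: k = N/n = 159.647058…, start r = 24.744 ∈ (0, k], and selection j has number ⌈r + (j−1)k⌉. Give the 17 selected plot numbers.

25, 185, 345, 504, 664, 823, 983, 1143, 1302, 1462, 1622, 1781, 1941, 2101, 2260, 2420, 2580

j=1: r + 0k = 24.744 → ⌈·⌉ = 25
j=2: r + 1k = 184.391058… → ⌈·⌉ = 185
j=3: r + 2k = 344.038117… → ⌈·⌉ = 345
j=4: r + 3k = 503.685176… → ⌈·⌉ = 504
j=5: r + 4k = 663.332235… → ⌈·⌉ = 664
j=6: r + 5k = 822.979294… → ⌈·⌉ = 823
j=7: r + 6k = 982.626352… → ⌈·⌉ = 983
j=8: r + 7k = 1142.273411… → ⌈·⌉ = 1143
j=9: r + 8k = 1301.920470… → ⌈·⌉ = 1302
j=10: r + 9k = 1461.567529… → ⌈·⌉ = 1462
j=11: r + 10k = 1621.214588… → ⌈·⌉ = 1622
j=12: r + 11k = 1780.861647… → ⌈·⌉ = 1781
j=13: r + 12k = 1940.508705… → ⌈·⌉ = 1941
j=14: r + 13k = 2100.155764… → ⌈·⌉ = 2101
j=15: r + 14k = 2259.802823… → ⌈·⌉ = 2260
j=16: r + 15k = 2419.449882… → ⌈·⌉ = 2420
j=17: r + 16k = 2579.096941… → ⌈·⌉ = 2580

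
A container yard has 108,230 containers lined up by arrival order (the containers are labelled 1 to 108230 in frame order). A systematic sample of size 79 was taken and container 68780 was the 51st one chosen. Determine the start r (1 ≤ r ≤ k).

k = 108230/79 = 1370
r = 68780 − (51−1)×1370 = 68780 − 68500 = 280

280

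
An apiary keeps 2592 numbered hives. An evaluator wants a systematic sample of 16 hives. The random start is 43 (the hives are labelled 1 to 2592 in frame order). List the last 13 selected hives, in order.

529, 691, 853, 1015, 1177, 1339, 1501, 1663, 1825, 1987, 2149, 2311, 2473

k = N/n = 2592/16 = 162
4th selection = 43 + 3×162 = 529
5th: 529 + 162 = 691
6th: 691 + 162 = 853
7th: 853 + 162 = 1015
8th: 1015 + 162 = 1177
9th: 1177 + 162 = 1339
10th: 1339 + 162 = 1501
11th: 1501 + 162 = 1663
12th: 1663 + 162 = 1825
13th: 1825 + 162 = 1987
14th: 1987 + 162 = 2149
15th: 2149 + 162 = 2311
16th: 2311 + 162 = 2473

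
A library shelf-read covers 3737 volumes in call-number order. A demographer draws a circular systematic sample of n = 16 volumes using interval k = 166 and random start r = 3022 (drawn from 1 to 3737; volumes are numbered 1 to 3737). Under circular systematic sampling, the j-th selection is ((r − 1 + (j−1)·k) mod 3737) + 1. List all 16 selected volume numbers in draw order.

3022, 3188, 3354, 3520, 3686, 115, 281, 447, 613, 779, 945, 1111, 1277, 1443, 1609, 1775

Selection 1: 3022
Selection 2: 3022 + 166 = 3188
Selection 3: 3188 + 166 = 3354
Selection 4: 3354 + 166 = 3520
Selection 5: 3520 + 166 = 3686
Selection 6: 3686 + 166 = 3852 → 3852 − 3737 = 115
Selection 7: 115 + 166 = 281
Selection 8: 281 + 166 = 447
Selection 9: 447 + 166 = 613
Selection 10: 613 + 166 = 779
Selection 11: 779 + 166 = 945
Selection 12: 945 + 166 = 1111
Selection 13: 1111 + 166 = 1277
Selection 14: 1277 + 166 = 1443
Selection 15: 1443 + 166 = 1609
Selection 16: 1609 + 166 = 1775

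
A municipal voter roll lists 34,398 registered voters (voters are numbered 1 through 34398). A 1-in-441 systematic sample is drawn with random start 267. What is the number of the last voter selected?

k = 441
78th selection = r + (78−1)·k = 267 + 77×441 = 267 + 33957 = 34224

34224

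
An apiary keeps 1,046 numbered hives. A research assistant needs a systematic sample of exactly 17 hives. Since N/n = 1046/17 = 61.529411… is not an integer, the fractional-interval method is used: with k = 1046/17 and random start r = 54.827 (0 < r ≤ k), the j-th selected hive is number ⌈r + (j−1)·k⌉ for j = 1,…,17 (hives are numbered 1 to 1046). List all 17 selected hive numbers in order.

55, 117, 178, 240, 301, 363, 425, 486, 548, 609, 671, 732, 794, 855, 917, 978, 1040

j=1: r + 0k = 54.827 → ⌈·⌉ = 55
j=2: r + 1k = 116.356411… → ⌈·⌉ = 117
j=3: r + 2k = 177.885823… → ⌈·⌉ = 178
j=4: r + 3k = 239.415235… → ⌈·⌉ = 240
j=5: r + 4k = 300.944647… → ⌈·⌉ = 301
j=6: r + 5k = 362.474058… → ⌈·⌉ = 363
j=7: r + 6k = 424.003470… → ⌈·⌉ = 425
j=8: r + 7k = 485.532882… → ⌈·⌉ = 486
j=9: r + 8k = 547.062294… → ⌈·⌉ = 548
j=10: r + 9k = 608.591705… → ⌈·⌉ = 609
j=11: r + 10k = 670.121117… → ⌈·⌉ = 671
j=12: r + 11k = 731.650529… → ⌈·⌉ = 732
j=13: r + 12k = 793.179941… → ⌈·⌉ = 794
j=14: r + 13k = 854.709352… → ⌈·⌉ = 855
j=15: r + 14k = 916.238764… → ⌈·⌉ = 917
j=16: r + 15k = 977.768176… → ⌈·⌉ = 978
j=17: r + 16k = 1039.297588… → ⌈·⌉ = 1040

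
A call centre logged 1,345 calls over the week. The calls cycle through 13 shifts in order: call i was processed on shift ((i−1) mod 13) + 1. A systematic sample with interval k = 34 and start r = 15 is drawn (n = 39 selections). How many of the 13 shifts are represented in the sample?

13

Consecutive selections differ by k = 34, so their shift numbers differ by 34 mod 13 = 8.
gcd(34, 13) = 1, so the sample visits 13/1 = 13 distinct residues mod 13.
Start 15 is shift 2; the shifts hit are 1, 2, 3, 4, 5, 6, 7, 8, 9, 10, 11, 12, 13.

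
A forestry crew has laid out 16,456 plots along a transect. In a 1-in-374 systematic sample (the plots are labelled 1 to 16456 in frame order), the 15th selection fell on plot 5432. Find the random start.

k = 374
r = 5432 − (15−1)×374 = 5432 − 5236 = 196

196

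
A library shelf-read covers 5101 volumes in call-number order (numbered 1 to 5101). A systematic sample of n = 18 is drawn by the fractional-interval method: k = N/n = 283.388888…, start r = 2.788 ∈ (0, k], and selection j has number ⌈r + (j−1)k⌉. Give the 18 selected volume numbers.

3, 287, 570, 853, 1137, 1420, 1704, 1987, 2270, 2554, 2837, 3121, 3404, 3687, 3971, 4254, 4538, 4821

j=1: r + 0k = 2.788 → ⌈·⌉ = 3
j=2: r + 1k = 286.176888… → ⌈·⌉ = 287
j=3: r + 2k = 569.565777… → ⌈·⌉ = 570
j=4: r + 3k = 852.954666… → ⌈·⌉ = 853
j=5: r + 4k = 1136.343555… → ⌈·⌉ = 1137
j=6: r + 5k = 1419.732444… → ⌈·⌉ = 1420
j=7: r + 6k = 1703.121333… → ⌈·⌉ = 1704
j=8: r + 7k = 1986.510222… → ⌈·⌉ = 1987
j=9: r + 8k = 2269.899111… → ⌈·⌉ = 2270
j=10: r + 9k = 2553.288 → ⌈·⌉ = 2554
j=11: r + 10k = 2836.676888… → ⌈·⌉ = 2837
j=12: r + 11k = 3120.065777… → ⌈·⌉ = 3121
j=13: r + 12k = 3403.454666… → ⌈·⌉ = 3404
j=14: r + 13k = 3686.843555… → ⌈·⌉ = 3687
j=15: r + 14k = 3970.232444… → ⌈·⌉ = 3971
j=16: r + 15k = 4253.621333… → ⌈·⌉ = 4254
j=17: r + 16k = 4537.010222… → ⌈·⌉ = 4538
j=18: r + 17k = 4820.399111… → ⌈·⌉ = 4821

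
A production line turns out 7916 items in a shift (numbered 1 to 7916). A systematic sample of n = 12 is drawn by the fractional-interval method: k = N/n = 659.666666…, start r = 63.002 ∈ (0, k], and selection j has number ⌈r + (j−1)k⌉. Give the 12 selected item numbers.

64, 723, 1383, 2043, 2702, 3362, 4022, 4681, 5341, 6001, 6660, 7320

j=1: r + 0k = 63.002 → ⌈·⌉ = 64
j=2: r + 1k = 722.668666… → ⌈·⌉ = 723
j=3: r + 2k = 1382.335333… → ⌈·⌉ = 1383
j=4: r + 3k = 2042.002 → ⌈·⌉ = 2043
j=5: r + 4k = 2701.668666… → ⌈·⌉ = 2702
j=6: r + 5k = 3361.335333… → ⌈·⌉ = 3362
j=7: r + 6k = 4021.002 → ⌈·⌉ = 4022
j=8: r + 7k = 4680.668666… → ⌈·⌉ = 4681
j=9: r + 8k = 5340.335333… → ⌈·⌉ = 5341
j=10: r + 9k = 6000.002 → ⌈·⌉ = 6001
j=11: r + 10k = 6659.668666… → ⌈·⌉ = 6660
j=12: r + 11k = 7319.335333… → ⌈·⌉ = 7320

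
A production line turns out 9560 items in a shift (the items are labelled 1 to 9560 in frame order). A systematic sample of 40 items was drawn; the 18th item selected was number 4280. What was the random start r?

k = 9560/40 = 239
r = 4280 − (18−1)×239 = 4280 − 4063 = 217

217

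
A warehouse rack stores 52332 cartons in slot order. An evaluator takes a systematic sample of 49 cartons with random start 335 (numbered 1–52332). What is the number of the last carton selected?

k = 52332/49 = 1068
49th selection = r + (49−1)·k = 335 + 48×1068 = 335 + 51264 = 51599

51599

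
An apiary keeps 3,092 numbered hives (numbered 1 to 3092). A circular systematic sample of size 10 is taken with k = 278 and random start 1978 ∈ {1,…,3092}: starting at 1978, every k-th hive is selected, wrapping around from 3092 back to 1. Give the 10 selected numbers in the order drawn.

1978, 2256, 2534, 2812, 3090, 276, 554, 832, 1110, 1388

Selection 1: 1978
Selection 2: 1978 + 278 = 2256
Selection 3: 2256 + 278 = 2534
Selection 4: 2534 + 278 = 2812
Selection 5: 2812 + 278 = 3090
Selection 6: 3090 + 278 = 3368 → 3368 − 3092 = 276
Selection 7: 276 + 278 = 554
Selection 8: 554 + 278 = 832
Selection 9: 832 + 278 = 1110
Selection 10: 1110 + 278 = 1388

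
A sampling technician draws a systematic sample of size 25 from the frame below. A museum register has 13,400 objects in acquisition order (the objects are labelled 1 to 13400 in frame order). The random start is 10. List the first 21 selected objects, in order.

k = N/n = 13400/25 = 536
object 1: 10
object 2: 10 + 536 = 546
object 3: 546 + 536 = 1082
object 4: 1082 + 536 = 1618
object 5: 1618 + 536 = 2154
object 6: 2154 + 536 = 2690
object 7: 2690 + 536 = 3226
object 8: 3226 + 536 = 3762
object 9: 3762 + 536 = 4298
object 10: 4298 + 536 = 4834
object 11: 4834 + 536 = 5370
object 12: 5370 + 536 = 5906
object 13: 5906 + 536 = 6442
object 14: 6442 + 536 = 6978
object 15: 6978 + 536 = 7514
object 16: 7514 + 536 = 8050
object 17: 8050 + 536 = 8586
object 18: 8586 + 536 = 9122
object 19: 9122 + 536 = 9658
object 20: 9658 + 536 = 10194
object 21: 10194 + 536 = 10730

10, 546, 1082, 1618, 2154, 2690, 3226, 3762, 4298, 4834, 5370, 5906, 6442, 6978, 7514, 8050, 8586, 9122, 9658, 10194, 10730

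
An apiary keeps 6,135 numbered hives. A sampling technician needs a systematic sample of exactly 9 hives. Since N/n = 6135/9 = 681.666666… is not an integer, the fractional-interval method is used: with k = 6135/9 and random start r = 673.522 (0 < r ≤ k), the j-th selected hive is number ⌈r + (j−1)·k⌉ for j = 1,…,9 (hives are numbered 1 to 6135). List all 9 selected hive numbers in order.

j=1: r + 0k = 673.522 → ⌈·⌉ = 674
j=2: r + 1k = 1355.188666… → ⌈·⌉ = 1356
j=3: r + 2k = 2036.855333… → ⌈·⌉ = 2037
j=4: r + 3k = 2718.522 → ⌈·⌉ = 2719
j=5: r + 4k = 3400.188666… → ⌈·⌉ = 3401
j=6: r + 5k = 4081.855333… → ⌈·⌉ = 4082
j=7: r + 6k = 4763.522 → ⌈·⌉ = 4764
j=8: r + 7k = 5445.188666… → ⌈·⌉ = 5446
j=9: r + 8k = 6126.855333… → ⌈·⌉ = 6127

674, 1356, 2037, 2719, 3401, 4082, 4764, 5446, 6127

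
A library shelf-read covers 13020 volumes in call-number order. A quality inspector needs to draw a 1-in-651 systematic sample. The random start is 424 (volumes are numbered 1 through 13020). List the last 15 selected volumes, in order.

3679, 4330, 4981, 5632, 6283, 6934, 7585, 8236, 8887, 9538, 10189, 10840, 11491, 12142, 12793

6th selection = 424 + 5×651 = 3679
7th: 3679 + 651 = 4330
8th: 4330 + 651 = 4981
9th: 4981 + 651 = 5632
10th: 5632 + 651 = 6283
11th: 6283 + 651 = 6934
12th: 6934 + 651 = 7585
13th: 7585 + 651 = 8236
14th: 8236 + 651 = 8887
15th: 8887 + 651 = 9538
16th: 9538 + 651 = 10189
17th: 10189 + 651 = 10840
18th: 10840 + 651 = 11491
19th: 11491 + 651 = 12142
20th: 12142 + 651 = 12793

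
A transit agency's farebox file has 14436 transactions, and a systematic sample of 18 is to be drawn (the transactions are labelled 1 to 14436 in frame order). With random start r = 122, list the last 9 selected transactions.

7340, 8142, 8944, 9746, 10548, 11350, 12152, 12954, 13756

k = N/n = 14436/18 = 802
10th selection = 122 + 9×802 = 7340
11th: 7340 + 802 = 8142
12th: 8142 + 802 = 8944
13th: 8944 + 802 = 9746
14th: 9746 + 802 = 10548
15th: 10548 + 802 = 11350
16th: 11350 + 802 = 12152
17th: 12152 + 802 = 12954
18th: 12954 + 802 = 13756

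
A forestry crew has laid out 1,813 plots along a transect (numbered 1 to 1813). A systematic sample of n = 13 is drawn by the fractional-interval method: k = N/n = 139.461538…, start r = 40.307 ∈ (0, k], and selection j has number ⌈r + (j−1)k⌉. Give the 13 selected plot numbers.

41, 180, 320, 459, 599, 738, 878, 1017, 1156, 1296, 1435, 1575, 1714

j=1: r + 0k = 40.307 → ⌈·⌉ = 41
j=2: r + 1k = 179.768538… → ⌈·⌉ = 180
j=3: r + 2k = 319.230076… → ⌈·⌉ = 320
j=4: r + 3k = 458.691615… → ⌈·⌉ = 459
j=5: r + 4k = 598.153153… → ⌈·⌉ = 599
j=6: r + 5k = 737.614692… → ⌈·⌉ = 738
j=7: r + 6k = 877.076230… → ⌈·⌉ = 878
j=8: r + 7k = 1016.537769… → ⌈·⌉ = 1017
j=9: r + 8k = 1155.999307… → ⌈·⌉ = 1156
j=10: r + 9k = 1295.460846… → ⌈·⌉ = 1296
j=11: r + 10k = 1434.922384… → ⌈·⌉ = 1435
j=12: r + 11k = 1574.383923… → ⌈·⌉ = 1575
j=13: r + 12k = 1713.845461… → ⌈·⌉ = 1714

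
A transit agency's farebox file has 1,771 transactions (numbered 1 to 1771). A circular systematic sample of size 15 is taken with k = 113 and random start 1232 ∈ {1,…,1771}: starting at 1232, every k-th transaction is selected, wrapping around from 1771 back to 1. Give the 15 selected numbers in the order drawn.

Selection 1: 1232
Selection 2: 1232 + 113 = 1345
Selection 3: 1345 + 113 = 1458
Selection 4: 1458 + 113 = 1571
Selection 5: 1571 + 113 = 1684
Selection 6: 1684 + 113 = 1797 → 1797 − 1771 = 26
Selection 7: 26 + 113 = 139
Selection 8: 139 + 113 = 252
Selection 9: 252 + 113 = 365
Selection 10: 365 + 113 = 478
Selection 11: 478 + 113 = 591
Selection 12: 591 + 113 = 704
Selection 13: 704 + 113 = 817
Selection 14: 817 + 113 = 930
Selection 15: 930 + 113 = 1043

1232, 1345, 1458, 1571, 1684, 26, 139, 252, 365, 478, 591, 704, 817, 930, 1043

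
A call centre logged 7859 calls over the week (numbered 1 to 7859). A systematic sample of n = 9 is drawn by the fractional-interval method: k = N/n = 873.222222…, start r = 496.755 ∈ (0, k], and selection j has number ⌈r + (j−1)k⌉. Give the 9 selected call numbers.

j=1: r + 0k = 496.755 → ⌈·⌉ = 497
j=2: r + 1k = 1369.977222… → ⌈·⌉ = 1370
j=3: r + 2k = 2243.199444… → ⌈·⌉ = 2244
j=4: r + 3k = 3116.421666… → ⌈·⌉ = 3117
j=5: r + 4k = 3989.643888… → ⌈·⌉ = 3990
j=6: r + 5k = 4862.866111… → ⌈·⌉ = 4863
j=7: r + 6k = 5736.088333… → ⌈·⌉ = 5737
j=8: r + 7k = 6609.310555… → ⌈·⌉ = 6610
j=9: r + 8k = 7482.532777… → ⌈·⌉ = 7483

497, 1370, 2244, 3117, 3990, 4863, 5737, 6610, 7483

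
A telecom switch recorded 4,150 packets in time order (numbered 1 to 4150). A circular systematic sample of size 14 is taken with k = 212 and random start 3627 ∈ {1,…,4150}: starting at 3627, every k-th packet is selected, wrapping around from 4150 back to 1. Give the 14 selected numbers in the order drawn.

3627, 3839, 4051, 113, 325, 537, 749, 961, 1173, 1385, 1597, 1809, 2021, 2233

Selection 1: 3627
Selection 2: 3627 + 212 = 3839
Selection 3: 3839 + 212 = 4051
Selection 4: 4051 + 212 = 4263 → 4263 − 4150 = 113
Selection 5: 113 + 212 = 325
Selection 6: 325 + 212 = 537
Selection 7: 537 + 212 = 749
Selection 8: 749 + 212 = 961
Selection 9: 961 + 212 = 1173
Selection 10: 1173 + 212 = 1385
Selection 11: 1385 + 212 = 1597
Selection 12: 1597 + 212 = 1809
Selection 13: 1809 + 212 = 2021
Selection 14: 2021 + 212 = 2233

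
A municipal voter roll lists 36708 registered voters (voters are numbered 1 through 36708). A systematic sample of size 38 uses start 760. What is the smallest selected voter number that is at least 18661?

19114

k = 36708/38 = 966
Steps past start: ⌈(18661 − 760)/966⌉ = ⌈17901/966⌉ = 19
Selected voter: 760 + 19×966 = 19114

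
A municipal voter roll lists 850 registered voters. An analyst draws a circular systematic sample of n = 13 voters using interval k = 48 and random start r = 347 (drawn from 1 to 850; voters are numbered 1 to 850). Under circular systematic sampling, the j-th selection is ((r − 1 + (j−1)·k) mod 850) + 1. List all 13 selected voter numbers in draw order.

347, 395, 443, 491, 539, 587, 635, 683, 731, 779, 827, 25, 73

Selection 1: 347
Selection 2: 347 + 48 = 395
Selection 3: 395 + 48 = 443
Selection 4: 443 + 48 = 491
Selection 5: 491 + 48 = 539
Selection 6: 539 + 48 = 587
Selection 7: 587 + 48 = 635
Selection 8: 635 + 48 = 683
Selection 9: 683 + 48 = 731
Selection 10: 731 + 48 = 779
Selection 11: 779 + 48 = 827
Selection 12: 827 + 48 = 875 → 875 − 850 = 25
Selection 13: 25 + 48 = 73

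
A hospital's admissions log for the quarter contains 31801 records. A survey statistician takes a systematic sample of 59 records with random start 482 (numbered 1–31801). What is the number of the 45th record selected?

24198

k = 31801/59 = 539
45th selection = r + (45−1)·k = 482 + 44×539 = 482 + 23716 = 24198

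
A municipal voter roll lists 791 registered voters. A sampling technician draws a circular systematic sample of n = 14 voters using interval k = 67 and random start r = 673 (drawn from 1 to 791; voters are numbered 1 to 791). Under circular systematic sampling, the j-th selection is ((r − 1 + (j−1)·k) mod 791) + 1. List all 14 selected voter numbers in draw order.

673, 740, 16, 83, 150, 217, 284, 351, 418, 485, 552, 619, 686, 753

Selection 1: 673
Selection 2: 673 + 67 = 740
Selection 3: 740 + 67 = 807 → 807 − 791 = 16
Selection 4: 16 + 67 = 83
Selection 5: 83 + 67 = 150
Selection 6: 150 + 67 = 217
Selection 7: 217 + 67 = 284
Selection 8: 284 + 67 = 351
Selection 9: 351 + 67 = 418
Selection 10: 418 + 67 = 485
Selection 11: 485 + 67 = 552
Selection 12: 552 + 67 = 619
Selection 13: 619 + 67 = 686
Selection 14: 686 + 67 = 753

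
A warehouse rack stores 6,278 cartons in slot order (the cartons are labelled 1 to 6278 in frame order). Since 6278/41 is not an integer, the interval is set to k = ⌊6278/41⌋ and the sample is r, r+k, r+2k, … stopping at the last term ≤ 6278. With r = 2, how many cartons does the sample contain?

k = ⌊6278/41⌋ = 153
Achieved size = ⌊(6278 − 2)/153⌋ + 1 = ⌊6276/153⌋ + 1 = 41 + 1 = 42
(last selection: 2 + 41×153 = 6275 ≤ 6278; next would be 6428 > 6278)

42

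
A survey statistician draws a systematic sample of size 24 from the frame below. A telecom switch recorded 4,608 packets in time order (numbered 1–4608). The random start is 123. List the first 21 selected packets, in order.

k = N/n = 4608/24 = 192
packet 1: 123
packet 2: 123 + 192 = 315
packet 3: 315 + 192 = 507
packet 4: 507 + 192 = 699
packet 5: 699 + 192 = 891
packet 6: 891 + 192 = 1083
packet 7: 1083 + 192 = 1275
packet 8: 1275 + 192 = 1467
packet 9: 1467 + 192 = 1659
packet 10: 1659 + 192 = 1851
packet 11: 1851 + 192 = 2043
packet 12: 2043 + 192 = 2235
packet 13: 2235 + 192 = 2427
packet 14: 2427 + 192 = 2619
packet 15: 2619 + 192 = 2811
packet 16: 2811 + 192 = 3003
packet 17: 3003 + 192 = 3195
packet 18: 3195 + 192 = 3387
packet 19: 3387 + 192 = 3579
packet 20: 3579 + 192 = 3771
packet 21: 3771 + 192 = 3963

123, 315, 507, 699, 891, 1083, 1275, 1467, 1659, 1851, 2043, 2235, 2427, 2619, 2811, 3003, 3195, 3387, 3579, 3771, 3963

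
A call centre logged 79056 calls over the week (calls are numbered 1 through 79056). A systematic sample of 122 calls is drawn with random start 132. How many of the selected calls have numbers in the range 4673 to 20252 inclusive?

k = 79056/122 = 648
First selection ≥ 4673: 132 + ⌈(4673−132)/648⌉·648 = 132 + 8×648 = 5316
Last selection ≤ 20252: 132 + ⌊(20252−132)/648⌋·648 = 132 + 31×648 = 20220
Count = 31 − 8 + 1 = 24

24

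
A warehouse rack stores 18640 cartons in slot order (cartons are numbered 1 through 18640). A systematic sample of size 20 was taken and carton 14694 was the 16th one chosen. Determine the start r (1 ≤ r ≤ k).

714

k = 18640/20 = 932
r = 14694 − (16−1)×932 = 14694 − 13980 = 714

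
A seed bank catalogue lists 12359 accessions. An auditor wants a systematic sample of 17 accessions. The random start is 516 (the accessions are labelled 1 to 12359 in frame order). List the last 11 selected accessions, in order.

k = N/n = 12359/17 = 727
7th selection = 516 + 6×727 = 4878
8th: 4878 + 727 = 5605
9th: 5605 + 727 = 6332
10th: 6332 + 727 = 7059
11th: 7059 + 727 = 7786
12th: 7786 + 727 = 8513
13th: 8513 + 727 = 9240
14th: 9240 + 727 = 9967
15th: 9967 + 727 = 10694
16th: 10694 + 727 = 11421
17th: 11421 + 727 = 12148

4878, 5605, 6332, 7059, 7786, 8513, 9240, 9967, 10694, 11421, 12148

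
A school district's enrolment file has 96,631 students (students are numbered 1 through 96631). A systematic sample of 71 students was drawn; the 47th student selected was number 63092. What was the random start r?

k = 96631/71 = 1361
r = 63092 − (47−1)×1361 = 63092 − 62606 = 486

486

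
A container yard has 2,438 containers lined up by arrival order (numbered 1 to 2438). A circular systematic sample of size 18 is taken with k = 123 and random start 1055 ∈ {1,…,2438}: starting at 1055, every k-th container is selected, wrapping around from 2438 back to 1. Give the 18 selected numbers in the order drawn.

1055, 1178, 1301, 1424, 1547, 1670, 1793, 1916, 2039, 2162, 2285, 2408, 93, 216, 339, 462, 585, 708

Selection 1: 1055
Selection 2: 1055 + 123 = 1178
Selection 3: 1178 + 123 = 1301
Selection 4: 1301 + 123 = 1424
Selection 5: 1424 + 123 = 1547
Selection 6: 1547 + 123 = 1670
Selection 7: 1670 + 123 = 1793
Selection 8: 1793 + 123 = 1916
Selection 9: 1916 + 123 = 2039
Selection 10: 2039 + 123 = 2162
Selection 11: 2162 + 123 = 2285
Selection 12: 2285 + 123 = 2408
Selection 13: 2408 + 123 = 2531 → 2531 − 2438 = 93
Selection 14: 93 + 123 = 216
Selection 15: 216 + 123 = 339
Selection 16: 339 + 123 = 462
Selection 17: 462 + 123 = 585
Selection 18: 585 + 123 = 708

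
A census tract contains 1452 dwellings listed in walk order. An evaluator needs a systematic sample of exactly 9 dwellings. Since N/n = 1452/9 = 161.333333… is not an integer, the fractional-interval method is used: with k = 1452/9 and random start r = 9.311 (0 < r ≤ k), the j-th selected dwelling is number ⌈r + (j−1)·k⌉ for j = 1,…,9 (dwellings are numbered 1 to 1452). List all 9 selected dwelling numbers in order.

10, 171, 332, 494, 655, 816, 978, 1139, 1300

j=1: r + 0k = 9.311 → ⌈·⌉ = 10
j=2: r + 1k = 170.644333… → ⌈·⌉ = 171
j=3: r + 2k = 331.977666… → ⌈·⌉ = 332
j=4: r + 3k = 493.311 → ⌈·⌉ = 494
j=5: r + 4k = 654.644333… → ⌈·⌉ = 655
j=6: r + 5k = 815.977666… → ⌈·⌉ = 816
j=7: r + 6k = 977.311 → ⌈·⌉ = 978
j=8: r + 7k = 1138.644333… → ⌈·⌉ = 1139
j=9: r + 8k = 1299.977666… → ⌈·⌉ = 1300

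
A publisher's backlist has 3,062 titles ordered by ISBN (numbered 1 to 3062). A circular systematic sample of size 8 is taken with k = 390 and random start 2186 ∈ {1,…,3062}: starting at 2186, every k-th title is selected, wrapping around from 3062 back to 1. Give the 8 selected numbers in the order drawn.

2186, 2576, 2966, 294, 684, 1074, 1464, 1854

Selection 1: 2186
Selection 2: 2186 + 390 = 2576
Selection 3: 2576 + 390 = 2966
Selection 4: 2966 + 390 = 3356 → 3356 − 3062 = 294
Selection 5: 294 + 390 = 684
Selection 6: 684 + 390 = 1074
Selection 7: 1074 + 390 = 1464
Selection 8: 1464 + 390 = 1854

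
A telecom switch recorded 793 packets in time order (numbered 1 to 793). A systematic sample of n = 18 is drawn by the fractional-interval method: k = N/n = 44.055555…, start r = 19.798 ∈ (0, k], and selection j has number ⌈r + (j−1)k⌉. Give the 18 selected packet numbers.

20, 64, 108, 152, 197, 241, 285, 329, 373, 417, 461, 505, 549, 593, 637, 681, 725, 769

j=1: r + 0k = 19.798 → ⌈·⌉ = 20
j=2: r + 1k = 63.853555… → ⌈·⌉ = 64
j=3: r + 2k = 107.909111… → ⌈·⌉ = 108
j=4: r + 3k = 151.964666… → ⌈·⌉ = 152
j=5: r + 4k = 196.020222… → ⌈·⌉ = 197
j=6: r + 5k = 240.075777… → ⌈·⌉ = 241
j=7: r + 6k = 284.131333… → ⌈·⌉ = 285
j=8: r + 7k = 328.186888… → ⌈·⌉ = 329
j=9: r + 8k = 372.242444… → ⌈·⌉ = 373
j=10: r + 9k = 416.298 → ⌈·⌉ = 417
j=11: r + 10k = 460.353555… → ⌈·⌉ = 461
j=12: r + 11k = 504.409111… → ⌈·⌉ = 505
j=13: r + 12k = 548.464666… → ⌈·⌉ = 549
j=14: r + 13k = 592.520222… → ⌈·⌉ = 593
j=15: r + 14k = 636.575777… → ⌈·⌉ = 637
j=16: r + 15k = 680.631333… → ⌈·⌉ = 681
j=17: r + 16k = 724.686888… → ⌈·⌉ = 725
j=18: r + 17k = 768.742444… → ⌈·⌉ = 769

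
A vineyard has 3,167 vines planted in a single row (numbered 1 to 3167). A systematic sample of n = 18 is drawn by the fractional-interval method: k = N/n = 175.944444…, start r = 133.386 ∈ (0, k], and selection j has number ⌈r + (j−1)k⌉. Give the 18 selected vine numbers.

j=1: r + 0k = 133.386 → ⌈·⌉ = 134
j=2: r + 1k = 309.330444… → ⌈·⌉ = 310
j=3: r + 2k = 485.274888… → ⌈·⌉ = 486
j=4: r + 3k = 661.219333… → ⌈·⌉ = 662
j=5: r + 4k = 837.163777… → ⌈·⌉ = 838
j=6: r + 5k = 1013.108222… → ⌈·⌉ = 1014
j=7: r + 6k = 1189.052666… → ⌈·⌉ = 1190
j=8: r + 7k = 1364.997111… → ⌈·⌉ = 1365
j=9: r + 8k = 1540.941555… → ⌈·⌉ = 1541
j=10: r + 9k = 1716.886 → ⌈·⌉ = 1717
j=11: r + 10k = 1892.830444… → ⌈·⌉ = 1893
j=12: r + 11k = 2068.774888… → ⌈·⌉ = 2069
j=13: r + 12k = 2244.719333… → ⌈·⌉ = 2245
j=14: r + 13k = 2420.663777… → ⌈·⌉ = 2421
j=15: r + 14k = 2596.608222… → ⌈·⌉ = 2597
j=16: r + 15k = 2772.552666… → ⌈·⌉ = 2773
j=17: r + 16k = 2948.497111… → ⌈·⌉ = 2949
j=18: r + 17k = 3124.441555… → ⌈·⌉ = 3125

134, 310, 486, 662, 838, 1014, 1190, 1365, 1541, 1717, 1893, 2069, 2245, 2421, 2597, 2773, 2949, 3125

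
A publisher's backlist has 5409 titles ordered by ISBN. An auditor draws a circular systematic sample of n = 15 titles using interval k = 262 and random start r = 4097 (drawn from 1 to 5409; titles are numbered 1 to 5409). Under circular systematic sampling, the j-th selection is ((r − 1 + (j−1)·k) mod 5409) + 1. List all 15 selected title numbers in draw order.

Selection 1: 4097
Selection 2: 4097 + 262 = 4359
Selection 3: 4359 + 262 = 4621
Selection 4: 4621 + 262 = 4883
Selection 5: 4883 + 262 = 5145
Selection 6: 5145 + 262 = 5407
Selection 7: 5407 + 262 = 5669 → 5669 − 5409 = 260
Selection 8: 260 + 262 = 522
Selection 9: 522 + 262 = 784
Selection 10: 784 + 262 = 1046
Selection 11: 1046 + 262 = 1308
Selection 12: 1308 + 262 = 1570
Selection 13: 1570 + 262 = 1832
Selection 14: 1832 + 262 = 2094
Selection 15: 2094 + 262 = 2356

4097, 4359, 4621, 4883, 5145, 5407, 260, 522, 784, 1046, 1308, 1570, 1832, 2094, 2356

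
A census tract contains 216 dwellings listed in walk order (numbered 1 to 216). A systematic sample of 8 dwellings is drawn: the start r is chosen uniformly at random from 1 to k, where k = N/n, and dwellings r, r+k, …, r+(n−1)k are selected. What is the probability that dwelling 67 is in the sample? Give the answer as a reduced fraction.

1/27

k = 216/8 = 27.
Dwelling 67 is selected iff r ≡ 67 (mod 27); exactly one such r in {1,…,27}.
Inclusion probability = 1/27.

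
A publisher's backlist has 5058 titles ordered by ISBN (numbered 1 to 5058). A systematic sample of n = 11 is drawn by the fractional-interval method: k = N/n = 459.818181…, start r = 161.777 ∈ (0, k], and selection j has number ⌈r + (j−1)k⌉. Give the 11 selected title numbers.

162, 622, 1082, 1542, 2002, 2461, 2921, 3381, 3841, 4301, 4760

j=1: r + 0k = 161.777 → ⌈·⌉ = 162
j=2: r + 1k = 621.595181… → ⌈·⌉ = 622
j=3: r + 2k = 1081.413363… → ⌈·⌉ = 1082
j=4: r + 3k = 1541.231545… → ⌈·⌉ = 1542
j=5: r + 4k = 2001.049727… → ⌈·⌉ = 2002
j=6: r + 5k = 2460.867909… → ⌈·⌉ = 2461
j=7: r + 6k = 2920.686090… → ⌈·⌉ = 2921
j=8: r + 7k = 3380.504272… → ⌈·⌉ = 3381
j=9: r + 8k = 3840.322454… → ⌈·⌉ = 3841
j=10: r + 9k = 4300.140636… → ⌈·⌉ = 4301
j=11: r + 10k = 4759.958818… → ⌈·⌉ = 4760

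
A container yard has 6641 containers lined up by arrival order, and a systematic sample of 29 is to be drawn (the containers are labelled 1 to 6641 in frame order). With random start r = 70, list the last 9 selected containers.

4650, 4879, 5108, 5337, 5566, 5795, 6024, 6253, 6482

k = N/n = 6641/29 = 229
21st selection = 70 + 20×229 = 4650
22nd: 4650 + 229 = 4879
23rd: 4879 + 229 = 5108
24th: 5108 + 229 = 5337
25th: 5337 + 229 = 5566
26th: 5566 + 229 = 5795
27th: 5795 + 229 = 6024
28th: 6024 + 229 = 6253
29th: 6253 + 229 = 6482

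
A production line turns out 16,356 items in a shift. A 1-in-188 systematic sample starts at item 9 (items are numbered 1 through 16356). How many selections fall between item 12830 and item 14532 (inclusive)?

9

k = 188
First selection ≥ 12830: 9 + ⌈(12830−9)/188⌉·188 = 9 + 69×188 = 12981
Last selection ≤ 14532: 9 + ⌊(14532−9)/188⌋·188 = 9 + 77×188 = 14485
Count = 77 − 69 + 1 = 9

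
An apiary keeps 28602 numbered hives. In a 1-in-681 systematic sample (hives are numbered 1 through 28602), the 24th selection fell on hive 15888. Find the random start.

k = 681
r = 15888 − (24−1)×681 = 15888 − 15663 = 225

225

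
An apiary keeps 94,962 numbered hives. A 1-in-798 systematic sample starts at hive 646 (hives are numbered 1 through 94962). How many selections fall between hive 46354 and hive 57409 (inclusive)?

14

k = 798
First selection ≥ 46354: 646 + ⌈(46354−646)/798⌉·798 = 646 + 58×798 = 46930
Last selection ≤ 57409: 646 + ⌊(57409−646)/798⌋·798 = 646 + 71×798 = 57304
Count = 71 − 58 + 1 = 14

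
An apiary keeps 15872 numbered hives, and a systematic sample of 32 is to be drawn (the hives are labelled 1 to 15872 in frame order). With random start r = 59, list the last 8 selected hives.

k = N/n = 15872/32 = 496
25th selection = 59 + 24×496 = 11963
26th: 11963 + 496 = 12459
27th: 12459 + 496 = 12955
28th: 12955 + 496 = 13451
29th: 13451 + 496 = 13947
30th: 13947 + 496 = 14443
31st: 14443 + 496 = 14939
32nd: 14939 + 496 = 15435

11963, 12459, 12955, 13451, 13947, 14443, 14939, 15435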